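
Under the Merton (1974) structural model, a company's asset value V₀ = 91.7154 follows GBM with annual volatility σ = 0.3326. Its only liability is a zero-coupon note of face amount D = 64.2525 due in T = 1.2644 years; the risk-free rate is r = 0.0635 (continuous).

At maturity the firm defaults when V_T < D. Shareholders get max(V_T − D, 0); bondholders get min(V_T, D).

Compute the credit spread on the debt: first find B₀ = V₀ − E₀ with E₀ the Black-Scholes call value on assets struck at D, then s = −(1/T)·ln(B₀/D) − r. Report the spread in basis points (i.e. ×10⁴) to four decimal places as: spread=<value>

spread=221.6067

d₁ = [ln(V₀/D) + (r + σ²/2)T] / (σ√T)
   = [ln(91.7154/64.2525) + (0.0635 + 0.5·0.3326²)·1.2644] / (0.3326·√1.2644)
   = [0.355870 + 0.150225] / 0.373994 = 1.353217
d₂ = d₁ − σ√T = 1.353217 − 0.373994 = 0.979223
N(d₁) = 0.912007,  N(d₂) = 0.836265,  e^(−rT) = 0.922849
E₀ = V₀·N(d₁) − D·e^(−rT)·N(d₂)
   = 91.7154·0.912007 − 64.2525·0.922849·0.836265 = 34.058422
B₀ = V₀ − E₀ = 91.7154 − 34.058422 = 57.656978
spread = −(1/T)·ln(B₀/D) − r = −(1/1.2644)·ln(57.656978/64.2525) − 0.0635 = 0.02216067
in basis points: 0.02216067 × 10⁴ = 221.6067 bp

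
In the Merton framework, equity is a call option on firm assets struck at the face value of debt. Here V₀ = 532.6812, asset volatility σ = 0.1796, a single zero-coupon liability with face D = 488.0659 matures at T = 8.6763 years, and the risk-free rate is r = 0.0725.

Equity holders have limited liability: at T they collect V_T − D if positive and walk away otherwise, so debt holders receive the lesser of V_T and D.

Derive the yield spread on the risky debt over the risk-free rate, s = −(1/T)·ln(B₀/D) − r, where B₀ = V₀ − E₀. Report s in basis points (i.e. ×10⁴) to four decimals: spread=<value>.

spread=35.0137

d₁ = [ln(V₀/D) + (r + σ²/2)T] / (σ√T)
   = [ln(532.6812/488.0659) + (0.0725 + 0.5·0.1796²)·8.6763] / (0.1796·√8.6763)
   = [0.087473 + 0.768964] / 0.529022 = 1.618906
d₂ = d₁ − σ√T = 1.618906 − 0.529022 = 1.089884
N(d₁) = 0.947266,  N(d₂) = 0.862118,  e^(−rT) = 0.533108
E₀ = V₀·N(d₁) − D·e^(−rT)·N(d₂)
   = 532.6812·0.947266 − 488.0659·0.533108·0.862118 = 280.274996
B₀ = V₀ − E₀ = 532.6812 − 280.274996 = 252.406204
spread = −(1/T)·ln(B₀/D) − r = −(1/8.6763)·ln(252.406204/488.0659) − 0.0725 = 0.00350137
in basis points: 0.00350137 × 10⁴ = 35.0137 bp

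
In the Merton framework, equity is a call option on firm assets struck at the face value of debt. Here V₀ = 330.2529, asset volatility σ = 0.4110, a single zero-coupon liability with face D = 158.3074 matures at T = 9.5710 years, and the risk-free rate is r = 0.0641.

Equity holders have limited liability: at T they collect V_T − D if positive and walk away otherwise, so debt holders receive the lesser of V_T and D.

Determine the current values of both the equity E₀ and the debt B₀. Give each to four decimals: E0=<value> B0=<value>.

d₁ = [ln(V₀/D) + (r + σ²/2)T] / (σ√T)
   = [ln(330.2529/158.3074) + (0.0641 + 0.5·0.4110²)·9.5710] / (0.4110·√9.5710)
   = [0.735320 + 1.421873] / 1.271512 = 1.696557
d₂ = d₁ − σ√T = 1.696557 − 1.271512 = 0.425045
N(d₁) = 0.955110,  N(d₂) = 0.664598,  e^(−rT) = 0.541452
E₀ = V₀·N(d₁) − D·e^(−rT)·N(d₂)
   = 330.2529·0.955110 − 158.3074·0.541452·0.664598 = 258.461196
B₀ = V₀ − E₀ = 330.2529 − 258.461196 = 71.791704

E0=258.4612 B0=71.7917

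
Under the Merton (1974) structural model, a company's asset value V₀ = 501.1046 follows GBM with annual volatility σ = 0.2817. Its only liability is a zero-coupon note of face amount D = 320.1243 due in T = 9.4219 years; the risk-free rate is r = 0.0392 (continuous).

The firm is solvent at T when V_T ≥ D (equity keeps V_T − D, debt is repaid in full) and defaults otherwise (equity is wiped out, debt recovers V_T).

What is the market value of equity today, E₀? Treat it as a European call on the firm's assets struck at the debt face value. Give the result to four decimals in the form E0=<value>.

d₁ = [ln(V₀/D) + (r + σ²/2)T] / (σ√T)
   = [ln(501.1046/320.1243) + (0.0392 + 0.5·0.2817²)·9.4219] / (0.2817·√9.4219)
   = [0.448106 + 0.743175] / 0.864681 = 1.377711
d₂ = d₁ − σ√T = 1.377711 − 0.864681 = 0.513030
N(d₁) = 0.915854,  N(d₂) = 0.696035,  e^(−rT) = 0.691191
E₀ = V₀·N(d₁) − D·e^(−rT)·N(d₂)
   = 501.1046·0.915854 − 320.1243·0.691191·0.696035 = 304.928889

E0=304.9289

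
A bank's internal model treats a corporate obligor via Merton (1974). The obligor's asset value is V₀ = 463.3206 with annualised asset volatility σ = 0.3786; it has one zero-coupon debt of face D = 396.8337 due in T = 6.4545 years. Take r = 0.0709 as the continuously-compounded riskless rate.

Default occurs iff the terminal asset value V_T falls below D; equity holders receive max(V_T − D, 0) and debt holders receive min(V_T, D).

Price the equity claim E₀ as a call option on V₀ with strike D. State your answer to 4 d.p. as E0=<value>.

E0=261.1288

d₁ = [ln(V₀/D) + (r + σ²/2)T] / (σ√T)
   = [ln(463.3206/396.8337) + (0.0709 + 0.5·0.3786²)·6.4545] / (0.3786·√6.4545)
   = [0.154902 + 0.920211] / 0.961860 = 1.117744
d₂ = d₁ − σ√T = 1.117744 − 0.961860 = 0.155884
N(d₁) = 0.868162,  N(d₂) = 0.561938,  e^(−rT) = 0.632785
E₀ = V₀·N(d₁) − D·e^(−rT)·N(d₂)
   = 463.3206·0.868162 − 396.8337·0.632785·0.561938 = 261.128771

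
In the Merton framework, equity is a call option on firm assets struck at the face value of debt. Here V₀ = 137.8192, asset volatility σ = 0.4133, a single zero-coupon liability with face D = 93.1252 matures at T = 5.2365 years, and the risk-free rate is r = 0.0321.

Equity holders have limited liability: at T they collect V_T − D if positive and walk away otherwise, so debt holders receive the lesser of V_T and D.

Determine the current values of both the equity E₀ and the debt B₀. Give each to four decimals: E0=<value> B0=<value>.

d₁ = [ln(V₀/D) + (r + σ²/2)T] / (σ√T)
   = [ln(137.8192/93.1252) + (0.0321 + 0.5·0.4133²)·5.2365] / (0.4133·√5.2365)
   = [0.391998 + 0.615333] / 0.945771 = 1.065090
d₂ = d₁ − σ√T = 1.065090 − 0.945771 = 0.119319
N(d₁) = 0.856582,  N(d₂) = 0.547489,  e^(−rT) = 0.845276
E₀ = V₀·N(d₁) − D·e^(−rT)·N(d₂)
   = 137.8192·0.856582 − 93.1252·0.845276·0.547489 = 74.957089
B₀ = V₀ − E₀ = 137.8192 − 74.957089 = 62.862111

E0=74.9571 B0=62.8621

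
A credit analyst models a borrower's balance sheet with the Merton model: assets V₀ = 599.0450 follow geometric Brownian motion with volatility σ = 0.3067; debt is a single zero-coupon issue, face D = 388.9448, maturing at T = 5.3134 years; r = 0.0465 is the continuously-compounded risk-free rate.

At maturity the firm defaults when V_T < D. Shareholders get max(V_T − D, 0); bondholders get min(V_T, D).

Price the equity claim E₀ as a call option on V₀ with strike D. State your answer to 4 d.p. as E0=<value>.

E0=321.2902

d₁ = [ln(V₀/D) + (r + σ²/2)T] / (σ√T)
   = [ln(599.0450/388.9448) + (0.0465 + 0.5·0.3067²)·5.3134] / (0.3067·√5.3134)
   = [0.431899 + 0.496975] / 0.706968 = 1.313884
d₂ = d₁ − σ√T = 1.313884 − 0.706968 = 0.606916
N(d₁) = 0.905557,  N(d₂) = 0.728047,  e^(−rT) = 0.781084
E₀ = V₀·N(d₁) − D·e^(−rT)·N(d₂)
   = 599.0450·0.905557 − 388.9448·0.781084·0.728047 = 321.290249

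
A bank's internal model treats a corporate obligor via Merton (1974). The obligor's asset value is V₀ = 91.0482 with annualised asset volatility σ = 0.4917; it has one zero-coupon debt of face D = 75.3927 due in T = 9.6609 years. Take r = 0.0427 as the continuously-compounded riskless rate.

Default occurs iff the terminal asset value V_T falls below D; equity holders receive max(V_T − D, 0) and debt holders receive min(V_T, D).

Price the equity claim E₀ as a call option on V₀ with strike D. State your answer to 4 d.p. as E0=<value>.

d₁ = [ln(V₀/D) + (r + σ²/2)T] / (σ√T)
   = [ln(91.0482/75.3927) + (0.0427 + 0.5·0.4917²)·9.6609] / (0.4917·√9.6609)
   = [0.188679 + 1.580373] / 1.528301 = 1.157528
d₂ = d₁ − σ√T = 1.157528 − 1.528301 = -0.370773
N(d₁) = 0.876472,  N(d₂) = 0.355403,  e^(−rT) = 0.661980
E₀ = V₀·N(d₁) − D·e^(−rT)·N(d₂)
   = 91.0482·0.876472 − 75.3927·0.661980·0.355403 = 62.063550

E0=62.0635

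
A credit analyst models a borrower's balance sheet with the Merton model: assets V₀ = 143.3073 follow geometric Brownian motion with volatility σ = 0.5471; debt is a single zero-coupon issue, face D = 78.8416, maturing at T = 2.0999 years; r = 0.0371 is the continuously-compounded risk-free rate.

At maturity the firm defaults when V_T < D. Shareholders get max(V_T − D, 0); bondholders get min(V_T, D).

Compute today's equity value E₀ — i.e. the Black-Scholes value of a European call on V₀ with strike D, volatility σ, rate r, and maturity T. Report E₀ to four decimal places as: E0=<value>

E0=78.8474

d₁ = [ln(V₀/D) + (r + σ²/2)T] / (σ√T)
   = [ln(143.3073/78.8416) + (0.0371 + 0.5·0.5471²)·2.0999] / (0.5471·√2.0999)
   = [0.597550 + 0.392176] / 0.792804 = 1.248386
d₂ = d₁ − σ√T = 1.248386 − 0.792804 = 0.455582
N(d₁) = 0.894055,  N(d₂) = 0.675655,  e^(−rT) = 0.925051
E₀ = V₀·N(d₁) − D·e^(−rT)·N(d₂)
   = 143.3073·0.894055 − 78.8416·0.925051·0.675655 = 78.847443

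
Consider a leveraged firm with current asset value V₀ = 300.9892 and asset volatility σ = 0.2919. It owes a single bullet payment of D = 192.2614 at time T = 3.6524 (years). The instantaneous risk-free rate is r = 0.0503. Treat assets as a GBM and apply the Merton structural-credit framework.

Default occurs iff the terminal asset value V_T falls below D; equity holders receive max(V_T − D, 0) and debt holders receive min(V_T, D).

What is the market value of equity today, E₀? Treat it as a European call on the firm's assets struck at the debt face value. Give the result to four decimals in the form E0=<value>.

d₁ = [ln(V₀/D) + (r + σ²/2)T] / (σ√T)
   = [ln(300.9892/192.2614) + (0.0503 + 0.5·0.2919²)·3.6524] / (0.2919·√3.6524)
   = [0.448218 + 0.339318] / 0.557857 = 1.411717
d₂ = d₁ − σ√T = 1.411717 − 0.557857 = 0.853859
N(d₁) = 0.920983,  N(d₂) = 0.803408,  e^(−rT) = 0.832172
E₀ = V₀·N(d₁) − D·e^(−rT)·N(d₂)
   = 300.9892·0.920983 − 192.2614·0.832172·0.803408 = 148.664990

E0=148.6650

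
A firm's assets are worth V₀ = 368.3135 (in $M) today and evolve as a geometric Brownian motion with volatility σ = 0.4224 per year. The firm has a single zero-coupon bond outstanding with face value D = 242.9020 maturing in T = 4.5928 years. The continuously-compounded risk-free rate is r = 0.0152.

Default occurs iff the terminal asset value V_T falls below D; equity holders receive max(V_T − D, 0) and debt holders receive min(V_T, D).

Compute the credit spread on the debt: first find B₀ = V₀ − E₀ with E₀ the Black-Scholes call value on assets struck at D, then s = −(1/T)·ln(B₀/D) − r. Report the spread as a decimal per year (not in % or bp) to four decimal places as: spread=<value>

spread=0.0498

d₁ = [ln(V₀/D) + (r + σ²/2)T] / (σ√T)
   = [ln(368.3135/242.9020) + (0.0152 + 0.5·0.4224²)·4.5928] / (0.4224·√4.5928)
   = [0.416276 + 0.479538] / 0.905238 = 0.989590
d₂ = d₁ − σ√T = 0.989590 − 0.905238 = 0.084353
N(d₁) = 0.838813,  N(d₂) = 0.533612,  e^(−rT) = 0.932570
E₀ = V₀·N(d₁) − D·e^(−rT)·N(d₂)
   = 368.3135·0.838813 − 242.9020·0.932570·0.533612 = 188.070580
B₀ = V₀ − E₀ = 368.3135 − 188.070580 = 180.242920
spread = −(1/T)·ln(B₀/D) − r = −(1/4.5928)·ln(180.242920/242.9020) − 0.0152 = 0.04976093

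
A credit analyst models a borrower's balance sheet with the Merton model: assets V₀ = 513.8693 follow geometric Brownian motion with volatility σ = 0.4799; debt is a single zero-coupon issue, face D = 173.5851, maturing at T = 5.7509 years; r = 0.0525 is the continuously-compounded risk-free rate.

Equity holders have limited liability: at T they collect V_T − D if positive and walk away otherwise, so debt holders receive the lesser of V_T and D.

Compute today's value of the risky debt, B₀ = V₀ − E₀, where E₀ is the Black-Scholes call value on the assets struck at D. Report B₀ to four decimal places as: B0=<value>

d₁ = [ln(V₀/D) + (r + σ²/2)T] / (σ√T)
   = [ln(513.8693/173.5851) + (0.0525 + 0.5·0.4799²)·5.7509] / (0.4799·√5.7509)
   = [1.085301 + 0.964150] / 1.150850 = 1.780815
d₂ = d₁ − σ√T = 1.780815 − 1.150850 = 0.629965
N(d₁) = 0.962529,  N(d₂) = 0.735641,  e^(−rT) = 0.739396
E₀ = V₀·N(d₁) − D·e^(−rT)·N(d₂)
   = 513.8693·0.962529 − 173.5851·0.739396·0.735641 = 400.195801
B₀ = V₀ − E₀ = 513.8693 − 400.195801 = 113.673499

B0=113.6735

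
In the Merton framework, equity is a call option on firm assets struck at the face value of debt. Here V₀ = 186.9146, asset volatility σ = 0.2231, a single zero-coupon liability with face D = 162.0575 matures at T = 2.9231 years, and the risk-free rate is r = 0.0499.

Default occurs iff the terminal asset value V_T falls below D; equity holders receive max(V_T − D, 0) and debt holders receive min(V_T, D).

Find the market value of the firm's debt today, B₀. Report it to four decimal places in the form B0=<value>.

B0=132.1419

d₁ = [ln(V₀/D) + (r + σ²/2)T] / (σ√T)
   = [ln(186.9146/162.0575) + (0.0499 + 0.5·0.2231²)·2.9231] / (0.2231·√2.9231)
   = [0.142701 + 0.218609] / 0.381436 = 0.947237
d₂ = d₁ − σ√T = 0.947237 − 0.381436 = 0.565801
N(d₁) = 0.828241,  N(d₂) = 0.714235,  e^(−rT) = 0.864276
E₀ = V₀·N(d₁) − D·e^(−rT)·N(d₂)
   = 186.9146·0.828241 − 162.0575·0.864276·0.714235 = 54.772740
B₀ = V₀ − E₀ = 186.9146 − 54.772740 = 132.141860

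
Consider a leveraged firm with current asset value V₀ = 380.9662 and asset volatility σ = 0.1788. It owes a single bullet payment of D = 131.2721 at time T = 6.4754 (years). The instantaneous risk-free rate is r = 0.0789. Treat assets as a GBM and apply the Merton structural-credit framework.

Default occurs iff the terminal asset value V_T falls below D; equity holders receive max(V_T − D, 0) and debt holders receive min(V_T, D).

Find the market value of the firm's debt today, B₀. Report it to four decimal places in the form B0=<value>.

d₁ = [ln(V₀/D) + (r + σ²/2)T] / (σ√T)
   = [ln(380.9662/131.2721) + (0.0789 + 0.5·0.1788²)·6.4754] / (0.1788·√6.4754)
   = [1.065438 + 0.614417] / 0.454989 = 3.692079
d₂ = d₁ − σ√T = 3.692079 − 0.454989 = 3.237090
N(d₁) = 0.999889,  N(d₂) = 0.999396,  e^(−rT) = 0.599950
E₀ = V₀·N(d₁) − D·e^(−rT)·N(d₂)
   = 380.9662·0.999889 − 131.2721·0.599950·0.999396 = 302.214694
B₀ = V₀ − E₀ = 380.9662 − 302.214694 = 78.751506

B0=78.7515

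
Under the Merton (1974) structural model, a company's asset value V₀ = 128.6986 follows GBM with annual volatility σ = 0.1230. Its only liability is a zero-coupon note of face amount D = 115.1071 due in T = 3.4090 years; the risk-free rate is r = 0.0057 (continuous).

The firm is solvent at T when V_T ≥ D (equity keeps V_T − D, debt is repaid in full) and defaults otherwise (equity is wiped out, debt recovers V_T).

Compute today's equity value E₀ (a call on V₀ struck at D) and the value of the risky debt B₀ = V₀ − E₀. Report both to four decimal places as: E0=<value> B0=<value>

d₁ = [ln(V₀/D) + (r + σ²/2)T] / (σ√T)
   = [ln(128.6986/115.1071) + (0.0057 + 0.5·0.1230²)·3.4090] / (0.1230·√3.4090)
   = [0.111610 + 0.045219] / 0.227101 = 0.690570
d₂ = d₁ − σ√T = 0.690570 − 0.227101 = 0.463469
N(d₁) = 0.755082,  N(d₂) = 0.678486,  e^(−rT) = 0.980756
E₀ = V₀·N(d₁) − D·e^(−rT)·N(d₂)
   = 128.6986·0.755082 − 115.1071·0.980756·0.678486 = 20.582364
B₀ = V₀ − E₀ = 128.6986 − 20.582364 = 108.116236

E0=20.5824 B0=108.1162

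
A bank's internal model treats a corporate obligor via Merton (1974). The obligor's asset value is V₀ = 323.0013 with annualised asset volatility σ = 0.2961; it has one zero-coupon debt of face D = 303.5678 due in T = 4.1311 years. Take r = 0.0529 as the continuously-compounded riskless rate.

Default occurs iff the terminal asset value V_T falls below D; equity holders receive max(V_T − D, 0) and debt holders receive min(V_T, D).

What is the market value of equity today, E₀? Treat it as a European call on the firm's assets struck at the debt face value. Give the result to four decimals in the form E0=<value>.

d₁ = [ln(V₀/D) + (r + σ²/2)T] / (σ√T)
   = [ln(323.0013/303.5678) + (0.0529 + 0.5·0.2961²)·4.1311] / (0.2961·√4.1311)
   = [0.062051 + 0.399633] / 0.601826 = 0.767138
d₂ = d₁ − σ√T = 0.767138 − 0.601826 = 0.165312
N(d₁) = 0.778500,  N(d₂) = 0.565651,  e^(−rT) = 0.803695
E₀ = V₀·N(d₁) − D·e^(−rT)·N(d₂)
   = 323.0013·0.778500 − 303.5678·0.803695·0.565651 = 113.451431

E0=113.4514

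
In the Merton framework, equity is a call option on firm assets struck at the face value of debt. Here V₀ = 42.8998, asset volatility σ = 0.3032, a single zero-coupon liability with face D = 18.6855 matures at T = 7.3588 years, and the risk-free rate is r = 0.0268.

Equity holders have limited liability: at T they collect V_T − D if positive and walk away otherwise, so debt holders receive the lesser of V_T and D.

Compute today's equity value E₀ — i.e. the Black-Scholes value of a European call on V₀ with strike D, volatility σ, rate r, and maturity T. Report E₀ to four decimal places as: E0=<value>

d₁ = [ln(V₀/D) + (r + σ²/2)T] / (σ√T)
   = [ln(42.8998/18.6855) + (0.0268 + 0.5·0.3032²)·7.3588] / (0.3032·√7.3588)
   = [0.831119 + 0.535464] / 0.822494 = 1.661512
d₂ = d₁ − σ√T = 1.661512 − 0.822494 = 0.839018
N(d₁) = 0.951695,  N(d₂) = 0.799270,  e^(−rT) = 0.821013
E₀ = V₀·N(d₁) − D·e^(−rT)·N(d₂)
   = 42.8998·0.951695 − 18.6855·0.821013·0.799270 = 28.565867

E0=28.5659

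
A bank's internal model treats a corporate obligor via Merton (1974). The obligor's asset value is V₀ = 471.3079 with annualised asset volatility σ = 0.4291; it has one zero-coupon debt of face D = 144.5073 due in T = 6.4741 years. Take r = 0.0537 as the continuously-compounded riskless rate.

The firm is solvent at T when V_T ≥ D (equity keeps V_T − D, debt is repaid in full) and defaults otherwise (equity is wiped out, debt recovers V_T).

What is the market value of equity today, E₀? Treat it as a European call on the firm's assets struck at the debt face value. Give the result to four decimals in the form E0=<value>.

d₁ = [ln(V₀/D) + (r + σ²/2)T] / (σ√T)
   = [ln(471.3079/144.5073) + (0.0537 + 0.5·0.4291²)·6.4741] / (0.4291·√6.4741)
   = [1.182182 + 0.943687] / 1.091813 = 1.947100
d₂ = d₁ − σ√T = 1.947100 − 1.091813 = 0.855287
N(d₁) = 0.974239,  N(d₂) = 0.803804,  e^(−rT) = 0.706340
E₀ = V₀·N(d₁) − D·e^(−rT)·N(d₂)
   = 471.3079·0.974239 − 144.5073·0.706340·0.803804 = 377.121113

E0=377.1211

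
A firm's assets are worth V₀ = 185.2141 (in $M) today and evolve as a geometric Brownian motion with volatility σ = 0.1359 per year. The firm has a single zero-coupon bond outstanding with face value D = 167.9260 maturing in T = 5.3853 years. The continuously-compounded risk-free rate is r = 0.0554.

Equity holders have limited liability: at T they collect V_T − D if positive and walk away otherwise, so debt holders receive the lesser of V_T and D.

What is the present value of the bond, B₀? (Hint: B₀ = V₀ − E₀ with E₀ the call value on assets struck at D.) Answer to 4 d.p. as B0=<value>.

B0=122.2390

d₁ = [ln(V₀/D) + (r + σ²/2)T] / (σ√T)
   = [ln(185.2141/167.9260) + (0.0554 + 0.5·0.1359²)·5.3853] / (0.1359·√5.3853)
   = [0.097989 + 0.348076] / 0.315373 = 1.414404
d₂ = d₁ − σ√T = 1.414404 − 0.315373 = 1.099031
N(d₁) = 0.921378,  N(d₂) = 0.864123,  e^(−rT) = 0.742045
E₀ = V₀·N(d₁) − D·e^(−rT)·N(d₂)
   = 185.2141·0.921378 − 167.9260·0.742045·0.864123 = 62.975118
B₀ = V₀ − E₀ = 185.2141 − 62.975118 = 122.238982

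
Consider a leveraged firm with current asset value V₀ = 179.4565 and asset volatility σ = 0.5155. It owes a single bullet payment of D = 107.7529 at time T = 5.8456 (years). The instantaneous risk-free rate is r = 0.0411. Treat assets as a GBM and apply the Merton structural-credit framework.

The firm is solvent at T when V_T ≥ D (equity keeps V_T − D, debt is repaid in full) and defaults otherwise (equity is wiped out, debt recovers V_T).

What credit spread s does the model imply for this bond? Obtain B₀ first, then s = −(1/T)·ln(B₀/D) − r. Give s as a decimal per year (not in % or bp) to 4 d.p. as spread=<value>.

spread=0.0550

d₁ = [ln(V₀/D) + (r + σ²/2)T] / (σ√T)
   = [ln(179.4565/107.7529) + (0.0411 + 0.5·0.5155²)·5.8456] / (0.5155·√5.8456)
   = [0.510092 + 1.016960] / 1.246359 = 1.225210
d₂ = d₁ − σ√T = 1.225210 − 1.246359 = -0.021149
N(d₁) = 0.889752,  N(d₂) = 0.491563,  e^(−rT) = 0.786428
E₀ = V₀·N(d₁) − D·e^(−rT)·N(d₂)
   = 179.4565·0.889752 − 107.7529·0.786428·0.491563 = 118.016746
B₀ = V₀ − E₀ = 179.4565 − 118.016746 = 61.439754
spread = −(1/T)·ln(B₀/D) − r = −(1/5.8456)·ln(61.439754/107.7529) − 0.0411 = 0.05500366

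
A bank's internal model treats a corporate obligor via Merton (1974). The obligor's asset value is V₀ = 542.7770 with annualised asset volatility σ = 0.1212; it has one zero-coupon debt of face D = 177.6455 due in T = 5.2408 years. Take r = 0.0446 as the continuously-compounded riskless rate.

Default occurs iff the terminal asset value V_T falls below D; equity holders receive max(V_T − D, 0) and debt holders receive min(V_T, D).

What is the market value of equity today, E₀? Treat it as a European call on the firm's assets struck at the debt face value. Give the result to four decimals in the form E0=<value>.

E0=402.1585

d₁ = [ln(V₀/D) + (r + σ²/2)T] / (σ√T)
   = [ln(542.7770/177.6455) + (0.0446 + 0.5·0.1212²)·5.2408] / (0.1212·√5.2408)
   = [1.116909 + 0.272232] / 0.277461 = 5.006621
d₂ = d₁ − σ√T = 5.006621 − 0.277461 = 4.729161
N(d₁) = 1.000000,  N(d₂) = 0.999999,  e^(−rT) = 0.791568
E₀ = V₀·N(d₁) − D·e^(−rT)·N(d₂)
   = 542.7770·1.000000 − 177.6455·0.791568·0.999999 = 402.158542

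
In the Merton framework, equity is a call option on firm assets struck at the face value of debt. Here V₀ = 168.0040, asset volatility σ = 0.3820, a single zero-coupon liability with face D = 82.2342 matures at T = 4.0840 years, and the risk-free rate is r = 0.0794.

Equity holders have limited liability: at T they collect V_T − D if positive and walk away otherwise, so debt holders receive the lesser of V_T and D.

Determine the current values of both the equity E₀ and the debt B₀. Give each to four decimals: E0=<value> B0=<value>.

d₁ = [ln(V₀/D) + (r + σ²/2)T] / (σ√T)
   = [ln(168.0040/82.2342) + (0.0794 + 0.5·0.3820²)·4.0840] / (0.3820·√4.0840)
   = [0.714417 + 0.622246] / 0.771980 = 1.731473
d₂ = d₁ − σ√T = 1.731473 − 0.771980 = 0.959492
N(d₁) = 0.958316,  N(d₂) = 0.831345,  e^(−rT) = 0.723055
E₀ = V₀·N(d₁) − D·e^(−rT)·N(d₂)
   = 168.0040·0.958316 − 82.2342·0.723055·0.831345 = 111.569319
B₀ = V₀ − E₀ = 168.0040 − 111.569319 = 56.434681

E0=111.5693 B0=56.4347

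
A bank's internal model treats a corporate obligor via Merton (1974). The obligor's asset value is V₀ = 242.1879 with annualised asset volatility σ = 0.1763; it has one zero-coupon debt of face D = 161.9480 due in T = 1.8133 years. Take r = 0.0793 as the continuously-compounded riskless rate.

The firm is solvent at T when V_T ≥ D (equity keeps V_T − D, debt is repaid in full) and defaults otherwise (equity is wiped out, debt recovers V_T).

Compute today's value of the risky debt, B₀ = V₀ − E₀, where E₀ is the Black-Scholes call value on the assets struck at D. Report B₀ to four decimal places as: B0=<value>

B0=140.0987

d₁ = [ln(V₀/D) + (r + σ²/2)T] / (σ√T)
   = [ln(242.1879/161.9480) + (0.0793 + 0.5·0.1763²)·1.8133] / (0.1763·√1.8133)
   = [0.402439 + 0.171975] / 0.237404 = 2.419566
d₂ = d₁ − σ√T = 2.419566 − 0.237404 = 2.182163
N(d₁) = 0.992230,  N(d₂) = 0.985451,  e^(−rT) = 0.866066
E₀ = V₀·N(d₁) − D·e^(−rT)·N(d₂)
   = 242.1879·0.992230 − 161.9480·0.866066·0.985451 = 102.089209
B₀ = V₀ − E₀ = 242.1879 − 102.089209 = 140.098691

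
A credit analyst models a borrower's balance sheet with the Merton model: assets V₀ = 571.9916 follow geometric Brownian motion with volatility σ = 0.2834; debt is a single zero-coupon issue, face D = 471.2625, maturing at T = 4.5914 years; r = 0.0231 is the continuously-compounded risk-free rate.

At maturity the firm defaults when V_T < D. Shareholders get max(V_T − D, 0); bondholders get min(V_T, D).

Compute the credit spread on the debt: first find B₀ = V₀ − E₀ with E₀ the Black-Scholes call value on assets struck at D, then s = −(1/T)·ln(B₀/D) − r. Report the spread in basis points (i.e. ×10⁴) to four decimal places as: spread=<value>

spread=322.6015

d₁ = [ln(V₀/D) + (r + σ²/2)T] / (σ√T)
   = [ln(571.9916/471.2625) + (0.0231 + 0.5·0.2834²)·4.5914] / (0.2834·√4.5914)
   = [0.193709 + 0.290442] / 0.607257 = 0.797275
d₂ = d₁ − σ√T = 0.797275 − 0.607257 = 0.190018
N(d₁) = 0.787354,  N(d₂) = 0.575353,  e^(−rT) = 0.899369
E₀ = V₀·N(d₁) − D·e^(−rT)·N(d₂)
   = 571.9916·0.787354 − 471.2625·0.899369·0.575353 = 206.503151
B₀ = V₀ − E₀ = 571.9916 − 206.503151 = 365.488449
spread = −(1/T)·ln(B₀/D) − r = −(1/4.5914)·ln(365.488449/471.2625) − 0.0231 = 0.03226015
in basis points: 0.03226015 × 10⁴ = 322.6015 bp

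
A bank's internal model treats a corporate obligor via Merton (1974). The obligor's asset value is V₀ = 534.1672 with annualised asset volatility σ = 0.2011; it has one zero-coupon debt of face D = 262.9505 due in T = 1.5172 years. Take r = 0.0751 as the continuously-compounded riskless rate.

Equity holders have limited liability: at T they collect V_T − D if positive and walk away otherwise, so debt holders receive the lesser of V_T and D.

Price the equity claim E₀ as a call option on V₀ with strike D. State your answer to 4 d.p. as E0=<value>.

d₁ = [ln(V₀/D) + (r + σ²/2)T] / (σ√T)
   = [ln(534.1672/262.9505) + (0.0751 + 0.5·0.2011²)·1.5172] / (0.2011·√1.5172)
   = [0.708743 + 0.144620] / 0.247704 = 3.445090
d₂ = d₁ − σ√T = 3.445090 − 0.247704 = 3.197386
N(d₁) = 0.999715,  N(d₂) = 0.999307,  e^(−rT) = 0.892310
E₀ = V₀·N(d₁) − D·e^(−rT)·N(d₂)
   = 534.1672·0.999715 − 262.9505·0.892310·0.999307 = 299.544075

E0=299.5441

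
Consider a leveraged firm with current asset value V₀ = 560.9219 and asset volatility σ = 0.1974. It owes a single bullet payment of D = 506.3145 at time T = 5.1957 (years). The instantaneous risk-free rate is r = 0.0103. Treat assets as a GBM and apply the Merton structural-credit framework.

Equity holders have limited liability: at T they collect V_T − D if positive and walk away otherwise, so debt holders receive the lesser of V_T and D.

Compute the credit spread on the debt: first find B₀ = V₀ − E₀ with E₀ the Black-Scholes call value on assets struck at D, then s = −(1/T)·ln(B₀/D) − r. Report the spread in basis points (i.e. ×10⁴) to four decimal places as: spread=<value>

spread=245.8213

d₁ = [ln(V₀/D) + (r + σ²/2)T] / (σ√T)
   = [ln(560.9219/506.3145) + (0.0103 + 0.5·0.1974²)·5.1957] / (0.1974·√5.1957)
   = [0.102424 + 0.154746] / 0.449955 = 0.571544
d₂ = d₁ − σ√T = 0.571544 − 0.449955 = 0.121589
N(d₁) = 0.716185,  N(d₂) = 0.548388,  e^(−rT) = 0.947891
E₀ = V₀·N(d₁) − D·e^(−rT)·N(d₂)
   = 560.9219·0.716185 − 506.3145·0.947891·0.548388 = 138.535340
B₀ = V₀ − E₀ = 560.9219 − 138.535340 = 422.386560
spread = −(1/T)·ln(B₀/D) − r = −(1/5.1957)·ln(422.386560/506.3145) − 0.0103 = 0.02458213
in basis points: 0.02458213 × 10⁴ = 245.8213 bp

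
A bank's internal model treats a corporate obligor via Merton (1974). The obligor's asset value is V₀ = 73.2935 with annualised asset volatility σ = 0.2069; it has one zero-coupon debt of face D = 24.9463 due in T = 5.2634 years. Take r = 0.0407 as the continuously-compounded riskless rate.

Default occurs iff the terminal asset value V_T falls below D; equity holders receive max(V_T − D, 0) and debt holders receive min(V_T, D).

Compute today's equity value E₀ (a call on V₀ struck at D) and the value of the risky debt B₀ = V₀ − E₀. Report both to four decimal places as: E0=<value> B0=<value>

E0=53.1752 B0=20.1183

d₁ = [ln(V₀/D) + (r + σ²/2)T] / (σ√T)
   = [ln(73.2935/24.9463) + (0.0407 + 0.5·0.2069²)·5.2634] / (0.2069·√5.2634)
   = [1.077746 + 0.326877] / 0.474672 = 2.959145
d₂ = d₁ − σ√T = 2.959145 − 0.474672 = 2.484473
N(d₁) = 0.998458,  N(d₂) = 0.993513,  e^(−rT) = 0.807170
E₀ = V₀·N(d₁) − D·e^(−rT)·N(d₂)
   = 73.2935·0.998458 − 24.9463·0.807170·0.993513 = 53.175155
B₀ = V₀ − E₀ = 73.2935 − 53.175155 = 20.118345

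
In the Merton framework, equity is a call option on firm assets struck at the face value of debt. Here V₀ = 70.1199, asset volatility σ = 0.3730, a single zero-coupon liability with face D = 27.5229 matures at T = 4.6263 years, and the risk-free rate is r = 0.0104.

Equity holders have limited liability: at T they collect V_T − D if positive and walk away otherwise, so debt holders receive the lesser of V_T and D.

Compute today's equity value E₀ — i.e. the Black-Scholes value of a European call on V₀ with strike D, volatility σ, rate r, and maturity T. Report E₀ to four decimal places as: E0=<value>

d₁ = [ln(V₀/D) + (r + σ²/2)T] / (σ√T)
   = [ln(70.1199/27.5229) + (0.0104 + 0.5·0.3730²)·4.6263] / (0.3730·√4.6263)
   = [0.935188 + 0.369940] / 0.802280 = 1.626775
d₂ = d₁ − σ√T = 1.626775 − 0.802280 = 0.824495
N(d₁) = 0.948108,  N(d₂) = 0.795171,  e^(−rT) = 0.953026
E₀ = V₀·N(d₁) − D·e^(−rT)·N(d₂)
   = 70.1199·0.948108 − 27.5229·0.953026·0.795171 = 45.623851

E0=45.6239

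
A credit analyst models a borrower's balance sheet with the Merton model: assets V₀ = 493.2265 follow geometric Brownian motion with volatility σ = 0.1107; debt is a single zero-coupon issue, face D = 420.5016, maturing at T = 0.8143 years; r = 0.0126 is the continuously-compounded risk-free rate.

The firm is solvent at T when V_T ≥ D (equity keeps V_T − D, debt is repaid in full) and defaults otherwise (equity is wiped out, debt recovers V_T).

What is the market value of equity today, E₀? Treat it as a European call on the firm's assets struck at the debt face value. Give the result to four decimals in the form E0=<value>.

E0=77.8450

d₁ = [ln(V₀/D) + (r + σ²/2)T] / (σ√T)
   = [ln(493.2265/420.5016) + (0.0126 + 0.5·0.1107²)·0.8143] / (0.1107·√0.8143)
   = [0.159520 + 0.015250] / 0.099894 = 1.749551
d₂ = d₁ − σ√T = 1.749551 − 0.099894 = 1.649657
N(d₁) = 0.959902,  N(d₂) = 0.950493,  e^(−rT) = 0.989792
E₀ = V₀·N(d₁) − D·e^(−rT)·N(d₂)
   = 493.2265·0.959902 − 420.5016·0.989792·0.950493 = 77.845002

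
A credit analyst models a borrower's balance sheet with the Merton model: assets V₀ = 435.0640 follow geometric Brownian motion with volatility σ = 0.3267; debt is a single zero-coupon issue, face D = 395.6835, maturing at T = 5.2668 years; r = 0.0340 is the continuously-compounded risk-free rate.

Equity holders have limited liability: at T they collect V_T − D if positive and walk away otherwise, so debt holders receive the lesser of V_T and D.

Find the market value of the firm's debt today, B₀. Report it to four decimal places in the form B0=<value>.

B0=264.0292

d₁ = [ln(V₀/D) + (r + σ²/2)T] / (σ√T)
   = [ln(435.0640/395.6835) + (0.0340 + 0.5·0.3267²)·5.2668] / (0.3267·√5.2668)
   = [0.094878 + 0.460142] / 0.749760 = 0.740263
d₂ = d₁ − σ√T = 0.740263 − 0.749760 = -0.009497
N(d₁) = 0.770430,  N(d₂) = 0.496211,  e^(−rT) = 0.836046
E₀ = V₀·N(d₁) − D·e^(−rT)·N(d₂)
   = 435.0640·0.770430 − 395.6835·0.836046·0.496211 = 171.034790
B₀ = V₀ − E₀ = 435.0640 − 171.034790 = 264.029210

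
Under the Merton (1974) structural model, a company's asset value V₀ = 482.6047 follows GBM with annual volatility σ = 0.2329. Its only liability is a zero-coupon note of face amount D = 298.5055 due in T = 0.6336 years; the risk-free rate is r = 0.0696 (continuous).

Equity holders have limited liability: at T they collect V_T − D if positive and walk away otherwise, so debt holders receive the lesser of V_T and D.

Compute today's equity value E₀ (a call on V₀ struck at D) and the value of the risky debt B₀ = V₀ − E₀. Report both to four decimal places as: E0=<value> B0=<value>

d₁ = [ln(V₀/D) + (r + σ²/2)T] / (σ√T)
   = [ln(482.6047/298.5055) + (0.0696 + 0.5·0.2329²)·0.6336] / (0.2329·√0.6336)
   = [0.480410 + 0.061283] / 0.185386 = 2.921968
d₂ = d₁ − σ√T = 2.921968 − 0.185386 = 2.736582
N(d₁) = 0.998261,  N(d₂) = 0.996896,  e^(−rT) = 0.956860
E₀ = V₀·N(d₁) − D·e^(−rT)·N(d₂)
   = 482.6047·0.998261 − 298.5055·0.956860·0.996896 = 197.024123
B₀ = V₀ − E₀ = 482.6047 − 197.024123 = 285.580577

E0=197.0241 B0=285.5806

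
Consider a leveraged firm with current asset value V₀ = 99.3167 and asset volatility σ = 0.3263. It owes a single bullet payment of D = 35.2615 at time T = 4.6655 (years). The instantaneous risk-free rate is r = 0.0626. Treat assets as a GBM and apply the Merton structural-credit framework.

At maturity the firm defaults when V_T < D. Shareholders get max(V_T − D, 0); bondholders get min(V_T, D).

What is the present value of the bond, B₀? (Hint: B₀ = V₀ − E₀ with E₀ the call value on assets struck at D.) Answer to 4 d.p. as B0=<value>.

B0=25.9344

d₁ = [ln(V₀/D) + (r + σ²/2)T] / (σ√T)
   = [ln(99.3167/35.2615) + (0.0626 + 0.5·0.3263²)·4.6655] / (0.3263·√4.6655)
   = [1.035522 + 0.540432] / 0.704800 = 2.236029
d₂ = d₁ − σ√T = 2.236029 − 0.704800 = 1.531228
N(d₁) = 0.987325,  N(d₂) = 0.937144,  e^(−rT) = 0.746724
E₀ = V₀·N(d₁) − D·e^(−rT)·N(d₂)
   = 99.3167·0.987325 − 35.2615·0.746724·0.937144 = 73.382324
B₀ = V₀ − E₀ = 99.3167 − 73.382324 = 25.934376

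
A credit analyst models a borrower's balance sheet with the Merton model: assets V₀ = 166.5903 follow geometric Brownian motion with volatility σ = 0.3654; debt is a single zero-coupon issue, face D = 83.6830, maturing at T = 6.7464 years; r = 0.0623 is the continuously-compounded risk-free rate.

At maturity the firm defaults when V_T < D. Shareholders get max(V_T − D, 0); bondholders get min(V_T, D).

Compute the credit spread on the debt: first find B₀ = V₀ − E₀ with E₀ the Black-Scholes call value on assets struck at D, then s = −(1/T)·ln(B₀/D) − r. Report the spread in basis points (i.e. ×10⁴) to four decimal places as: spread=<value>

d₁ = [ln(V₀/D) + (r + σ²/2)T] / (σ√T)
   = [ln(166.5903/83.6830) + (0.0623 + 0.5·0.3654²)·6.7464] / (0.3654·√6.7464)
   = [0.688502 + 0.870681] / 0.949084 = 1.642829
d₂ = d₁ − σ√T = 1.642829 − 0.949084 = 0.693745
N(d₁) = 0.949791,  N(d₂) = 0.756079,  e^(−rT) = 0.656849
E₀ = V₀·N(d₁) − D·e^(−rT)·N(d₂)
   = 166.5903·0.949791 − 83.6830·0.656849·0.756079 = 116.666460
B₀ = V₀ − E₀ = 166.5903 − 116.666460 = 49.923840
spread = −(1/T)·ln(B₀/D) − r = −(1/6.7464)·ln(49.923840/83.6830) − 0.0623 = 0.01426486
in basis points: 0.01426486 × 10⁴ = 142.6486 bp

spread=142.6486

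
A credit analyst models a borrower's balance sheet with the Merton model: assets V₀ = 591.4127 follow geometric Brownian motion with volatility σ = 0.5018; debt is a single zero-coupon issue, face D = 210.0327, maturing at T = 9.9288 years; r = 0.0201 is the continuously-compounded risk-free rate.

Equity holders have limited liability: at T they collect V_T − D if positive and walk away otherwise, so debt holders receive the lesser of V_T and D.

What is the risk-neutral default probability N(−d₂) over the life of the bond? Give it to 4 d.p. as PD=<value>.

PD=0.5038

d₁ = [ln(V₀/D) + (r + σ²/2)T] / (σ√T)
   = [ln(591.4127/210.0327) + (0.0201 + 0.5·0.5018²)·9.9288] / (0.5018·√9.9288)
   = [1.035251 + 1.449621] / 1.581172 = 1.571538
d₂ = d₁ − σ√T = 1.571538 − 1.581172 = -0.009634
risk-neutral PD = N(−d₂) = N(0.009634) = 0.503843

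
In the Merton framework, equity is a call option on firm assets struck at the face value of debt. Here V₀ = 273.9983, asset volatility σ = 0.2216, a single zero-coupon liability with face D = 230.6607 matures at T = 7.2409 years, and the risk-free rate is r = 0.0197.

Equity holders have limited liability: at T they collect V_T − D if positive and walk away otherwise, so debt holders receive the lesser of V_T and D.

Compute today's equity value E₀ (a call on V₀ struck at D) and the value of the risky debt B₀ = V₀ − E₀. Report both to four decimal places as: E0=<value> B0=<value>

d₁ = [ln(V₀/D) + (r + σ²/2)T] / (σ√T)
   = [ln(273.9983/230.6607) + (0.0197 + 0.5·0.2216²)·7.2409] / (0.2216·√7.2409)
   = [0.172174 + 0.320434] / 0.596302 = 0.826105
d₂ = d₁ − σ√T = 0.826105 − 0.596302 = 0.229803
N(d₁) = 0.795628,  N(d₂) = 0.590878,  e^(−rT) = 0.867061
E₀ = V₀·N(d₁) − D·e^(−rT)·N(d₂)
   = 273.9983·0.795628 − 230.6607·0.867061·0.590878 = 99.826915
B₀ = V₀ − E₀ = 273.9983 − 99.826915 = 174.171385

E0=99.8269 B0=174.1714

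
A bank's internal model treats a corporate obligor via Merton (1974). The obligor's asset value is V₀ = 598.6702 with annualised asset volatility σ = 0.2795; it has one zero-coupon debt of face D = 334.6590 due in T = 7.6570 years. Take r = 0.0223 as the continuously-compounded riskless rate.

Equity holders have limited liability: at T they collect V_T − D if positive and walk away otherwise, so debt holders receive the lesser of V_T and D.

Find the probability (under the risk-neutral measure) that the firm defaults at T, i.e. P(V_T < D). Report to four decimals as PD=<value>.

PD=0.2789

d₁ = [ln(V₀/D) + (r + σ²/2)T] / (σ√T)
   = [ln(598.6702/334.6590) + (0.0223 + 0.5·0.2795²)·7.6570] / (0.2795·√7.6570)
   = [0.581599 + 0.469834] / 0.773412 = 1.359473
d₂ = d₁ − σ√T = 1.359473 − 0.773412 = 0.586061
risk-neutral PD = N(−d₂) = N(-0.586061) = 0.278917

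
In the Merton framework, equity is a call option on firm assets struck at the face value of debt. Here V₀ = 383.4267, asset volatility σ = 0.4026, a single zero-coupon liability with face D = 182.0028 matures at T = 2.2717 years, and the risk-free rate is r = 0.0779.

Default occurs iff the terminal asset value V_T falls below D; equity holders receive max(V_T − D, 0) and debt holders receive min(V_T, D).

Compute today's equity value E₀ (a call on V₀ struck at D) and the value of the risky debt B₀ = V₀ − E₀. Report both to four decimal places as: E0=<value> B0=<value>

d₁ = [ln(V₀/D) + (r + σ²/2)T] / (σ√T)
   = [ln(383.4267/182.0028) + (0.0779 + 0.5·0.4026²)·2.2717] / (0.4026·√2.2717)
   = [0.745126 + 0.361072] / 0.606805 = 1.822987
d₂ = d₁ − σ√T = 1.822987 − 0.606805 = 1.216182
N(d₁) = 0.965847,  N(d₂) = 0.888042,  e^(−rT) = 0.837809
E₀ = V₀·N(d₁) − D·e^(−rT)·N(d₂)
   = 383.4267·0.965847 − 182.0028·0.837809·0.888042 = 234.919839
B₀ = V₀ − E₀ = 383.4267 − 234.919839 = 148.506861

E0=234.9198 B0=148.5069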